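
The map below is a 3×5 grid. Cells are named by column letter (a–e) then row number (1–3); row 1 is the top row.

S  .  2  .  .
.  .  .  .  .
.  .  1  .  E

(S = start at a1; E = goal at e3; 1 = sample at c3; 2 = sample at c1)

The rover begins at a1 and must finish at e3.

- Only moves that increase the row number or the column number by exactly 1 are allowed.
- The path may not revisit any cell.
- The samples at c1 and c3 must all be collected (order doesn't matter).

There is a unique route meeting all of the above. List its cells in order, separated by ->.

Moves only go right or down, so the column and row indices never decrease.
Route from a1: right 2 to c1, down 2 to c3, right 2 to e3 — 6 moves in all.
Check: all required cells visited.

a1 -> b1 -> c1 -> c2 -> c3 -> d3 -> e3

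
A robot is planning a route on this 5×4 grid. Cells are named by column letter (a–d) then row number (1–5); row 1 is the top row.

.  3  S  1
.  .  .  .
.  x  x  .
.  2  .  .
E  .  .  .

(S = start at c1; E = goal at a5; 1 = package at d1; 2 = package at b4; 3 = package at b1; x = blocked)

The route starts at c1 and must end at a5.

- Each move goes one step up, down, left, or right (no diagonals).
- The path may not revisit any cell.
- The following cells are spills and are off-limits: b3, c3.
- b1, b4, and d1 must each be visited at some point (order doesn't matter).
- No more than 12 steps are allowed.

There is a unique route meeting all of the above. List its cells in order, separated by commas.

c1, d1, d2, c2, b2, b1, a1, a2, a3, a4, b4, b5, a5

The budget equals the shortest possible length, so every move has to be on a shortest route through the required cells.
Route from c1: right to d1, down to d2, 2× left (reaching b2), up to b1, left to a1, 3× down (reaching a4), right to b4, down to b5, left to a5 — 12 moves in all.
Check: all required cells visited; 12 ≤ 12 moves.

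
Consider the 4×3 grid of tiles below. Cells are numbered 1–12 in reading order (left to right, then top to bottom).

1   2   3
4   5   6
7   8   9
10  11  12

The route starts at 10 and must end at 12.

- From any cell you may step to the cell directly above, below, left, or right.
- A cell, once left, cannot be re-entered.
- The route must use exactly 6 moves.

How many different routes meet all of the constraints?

5

Need simple routes of exactly 6 moves from 10 to 12 (Manhattan distance 2, so 2 moves are spent on a detour and 2 undoing it).
Enumerating: 10 7 4 5 8 11 12 | 10 7 4 5 8 9 12 | 10 7 4 5 6 9 12 | 10 7 8 5 6 9 12 | 10 11 8 5 6 9 12.
That gives 5 routes.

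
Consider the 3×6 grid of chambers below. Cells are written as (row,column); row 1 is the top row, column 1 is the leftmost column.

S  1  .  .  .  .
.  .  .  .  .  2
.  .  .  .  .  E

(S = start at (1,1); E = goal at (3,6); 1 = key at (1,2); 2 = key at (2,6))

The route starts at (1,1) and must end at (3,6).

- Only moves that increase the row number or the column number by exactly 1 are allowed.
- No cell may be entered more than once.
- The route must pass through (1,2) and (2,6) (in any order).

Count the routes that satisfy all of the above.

5

A right/down-only route from (1,1) to (3,6) makes exactly 2 down-moves and 5 right-moves in some order.
With no other constraints that would be C(7,2) = 21 routes.
A monotone route can only reach the required cells in the order (1,2), (2,6), so split there and multiply the segment counts: (1,1)→(1,2): 1; (1,2)→(2,6): 5; (2,6)→(3,6): 1; product = 5.
That gives 5 routes.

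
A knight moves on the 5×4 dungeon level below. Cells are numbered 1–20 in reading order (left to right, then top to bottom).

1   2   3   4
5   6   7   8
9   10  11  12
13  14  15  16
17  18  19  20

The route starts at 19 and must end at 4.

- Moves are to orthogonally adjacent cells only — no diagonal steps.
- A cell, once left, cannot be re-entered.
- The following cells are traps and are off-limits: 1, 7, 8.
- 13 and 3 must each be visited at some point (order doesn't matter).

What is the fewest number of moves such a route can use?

Any route passes through 13 and 3 in some order between 19 and 4. Summing Manhattan distances along each leg and taking the cheapest ordering (19 → 13 → 3 → 4) gives a lower bound of 3 + 5 + 1 = 9 moves.
A route of 9 moves achieves this: 19 → 15 → 14 → 13 → 9 → 5 → 6 → 2 → 3 → 4.
Since 9 matches the lower bound, it is optimal.

9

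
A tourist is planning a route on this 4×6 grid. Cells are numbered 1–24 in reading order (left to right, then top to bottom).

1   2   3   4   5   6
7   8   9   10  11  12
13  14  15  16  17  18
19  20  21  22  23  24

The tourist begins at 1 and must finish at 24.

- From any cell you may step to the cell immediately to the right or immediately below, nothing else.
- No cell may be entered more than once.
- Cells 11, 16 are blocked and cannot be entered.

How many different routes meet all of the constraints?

A right/down-only route from 1 to 24 makes exactly 3 down-moves and 5 right-moves in some order.
With no other constraints that would be C(8,3) = 56 routes.
Subtract routes through each blocked cell (inclusion–exclusion for overlaps): − through 11: 15 − through 16: 30 → 11.
That gives 11 routes.

11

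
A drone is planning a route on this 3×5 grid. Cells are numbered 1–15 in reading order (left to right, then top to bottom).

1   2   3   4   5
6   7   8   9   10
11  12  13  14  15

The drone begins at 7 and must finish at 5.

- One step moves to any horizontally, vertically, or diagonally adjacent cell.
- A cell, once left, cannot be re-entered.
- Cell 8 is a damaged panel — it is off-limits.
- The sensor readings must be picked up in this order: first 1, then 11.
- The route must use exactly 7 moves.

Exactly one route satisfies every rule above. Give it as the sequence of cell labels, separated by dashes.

The waypoints must appear in the order 1, 11, with no cell reused.
Route from 7: up-left to 1, 2× down (reaching 11), 2× right (reaching 13), 2× up-right (reaching 5) — 7 moves in all.
Check: order respected (1 at step 1, 11 at step 3); 7 moves as required.

7 - 1 - 6 - 11 - 12 - 13 - 9 - 5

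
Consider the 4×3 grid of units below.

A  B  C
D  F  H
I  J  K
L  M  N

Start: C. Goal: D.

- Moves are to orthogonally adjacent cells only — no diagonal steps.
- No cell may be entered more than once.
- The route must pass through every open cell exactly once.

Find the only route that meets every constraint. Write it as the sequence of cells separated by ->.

Need to visit all 12 open cells exactly once, starting at C and ending at D.
Cell A has only two open neighbours (D and B), so the path must pass straight through it: one of those is the cell it's entered from and the other is where it exits.
Route from C: down 3 to N, left 2 to L, up 1 to I, right 1 to J, up 2 to B, left 1 to A, down 1 to D — 11 moves in all.
Check: all 12 open cells covered.

C -> H -> K -> N -> M -> L -> I -> J -> F -> B -> A -> D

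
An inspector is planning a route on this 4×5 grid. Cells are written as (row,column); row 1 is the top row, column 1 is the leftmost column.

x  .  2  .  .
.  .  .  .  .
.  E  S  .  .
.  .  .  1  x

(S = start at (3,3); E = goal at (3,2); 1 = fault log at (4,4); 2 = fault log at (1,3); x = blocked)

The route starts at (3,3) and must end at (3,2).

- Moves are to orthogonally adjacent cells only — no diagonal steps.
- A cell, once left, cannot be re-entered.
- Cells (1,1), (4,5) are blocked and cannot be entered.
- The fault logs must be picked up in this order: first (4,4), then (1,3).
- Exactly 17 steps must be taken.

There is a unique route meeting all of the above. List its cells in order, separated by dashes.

(3,3) - (4,3) - (4,4) - (3,4) - (3,5) - (2,5) - (1,5) - (1,4) - (2,4) - (2,3) - (1,3) - (1,2) - (2,2) - (2,1) - (3,1) - (4,1) - (4,2) - (3,2)

The waypoints must appear in the order (4,4), (1,3), with no cell reused.
Route from (3,3): down 1 to (4,3), right 1 to (4,4), up 1 to (3,4), right 1 to (3,5), up 2 to (1,5), left 1 to (1,4), down 1 to (2,4), left 1 to (2,3), up 1 to (1,3), left 1 to (1,2), down 1 to (2,2), left 1 to (2,1), down 2 to (4,1), right 1 to (4,2), up 1 to (3,2) — 17 moves in all.
Check: order respected (1 at step 2, 2 at step 10); 17 moves as required.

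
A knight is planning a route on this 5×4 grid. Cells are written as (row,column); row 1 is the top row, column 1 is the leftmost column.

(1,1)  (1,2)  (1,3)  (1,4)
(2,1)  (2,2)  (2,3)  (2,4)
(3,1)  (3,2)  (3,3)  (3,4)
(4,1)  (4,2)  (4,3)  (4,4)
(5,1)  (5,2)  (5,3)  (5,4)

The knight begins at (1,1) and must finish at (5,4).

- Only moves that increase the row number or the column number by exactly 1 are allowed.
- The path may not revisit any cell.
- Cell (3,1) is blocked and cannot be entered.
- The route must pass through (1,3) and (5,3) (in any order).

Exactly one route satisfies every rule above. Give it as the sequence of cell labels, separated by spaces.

(1,1) (1,2) (1,3) (2,3) (3,3) (4,3) (5,3) (5,4)

Moves only go right or down, so the column and row indices never decrease.
Route from (1,1): 2× right (reaching (1,3)), 4× down (reaching (5,3)), right to (5,4) — 7 moves in all.
Check: all required cells visited.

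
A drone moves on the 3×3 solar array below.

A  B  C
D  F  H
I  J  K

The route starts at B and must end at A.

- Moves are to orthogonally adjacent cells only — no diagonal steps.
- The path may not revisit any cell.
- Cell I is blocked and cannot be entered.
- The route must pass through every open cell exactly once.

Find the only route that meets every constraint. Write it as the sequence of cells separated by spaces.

B C H K J F D A

Need to visit all 8 open cells exactly once, starting at B and ending at A.
Route from B: right 1 to C, down 2 to K, left 1 to J, up 1 to F, left 1 to D, up 1 to A — 7 moves in all.
Check: all 8 open cells covered.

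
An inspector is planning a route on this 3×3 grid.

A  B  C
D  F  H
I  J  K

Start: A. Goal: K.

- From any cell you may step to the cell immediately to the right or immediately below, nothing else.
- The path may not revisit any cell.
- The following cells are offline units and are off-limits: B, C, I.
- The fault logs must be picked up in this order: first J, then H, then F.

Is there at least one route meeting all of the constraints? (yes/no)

no

H lies above J, so going from J to H would need an upward move — but moves only go right/down, so J cannot be visited before H.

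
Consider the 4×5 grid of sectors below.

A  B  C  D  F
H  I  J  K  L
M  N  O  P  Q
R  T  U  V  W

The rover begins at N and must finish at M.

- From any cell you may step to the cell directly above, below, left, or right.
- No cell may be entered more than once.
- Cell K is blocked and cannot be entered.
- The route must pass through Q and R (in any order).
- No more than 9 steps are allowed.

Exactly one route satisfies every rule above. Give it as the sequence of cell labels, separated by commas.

The 9-move cap with required stops at Q, R leaves no slack for detours.
Route from N: 3× right (reaching Q), down to W, 4× left (reaching R), up to M — 9 moves in all.
Check: all required cells visited; 9 ≤ 9 moves.

N, O, P, Q, W, V, U, T, R, M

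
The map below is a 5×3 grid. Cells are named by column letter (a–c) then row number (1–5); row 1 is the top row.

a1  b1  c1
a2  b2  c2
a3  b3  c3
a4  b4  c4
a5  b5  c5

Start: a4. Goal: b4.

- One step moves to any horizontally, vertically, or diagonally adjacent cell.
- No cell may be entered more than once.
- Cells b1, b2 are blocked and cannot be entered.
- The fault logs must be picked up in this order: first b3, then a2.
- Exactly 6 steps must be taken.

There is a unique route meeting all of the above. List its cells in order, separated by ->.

The waypoints must appear in the order b3, a2, with no cell reused.
Route from a4: down-right to b5, up-right to c4, 2× up-left (reaching a2), down to a3, down-right to b4 — 6 moves in all.
Check: order respected (b3 at step 3, a2 at step 4); 6 moves as required.

a4 -> b5 -> c4 -> b3 -> a2 -> a3 -> b4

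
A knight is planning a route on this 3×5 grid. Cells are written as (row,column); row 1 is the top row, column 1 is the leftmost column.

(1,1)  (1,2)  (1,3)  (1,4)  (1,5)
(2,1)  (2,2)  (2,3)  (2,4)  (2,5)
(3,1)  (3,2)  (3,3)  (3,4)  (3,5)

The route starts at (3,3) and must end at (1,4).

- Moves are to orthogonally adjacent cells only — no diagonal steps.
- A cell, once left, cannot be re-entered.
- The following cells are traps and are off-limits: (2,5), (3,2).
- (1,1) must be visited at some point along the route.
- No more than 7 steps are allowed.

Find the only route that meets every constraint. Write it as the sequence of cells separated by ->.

(3,3) -> (2,3) -> (2,2) -> (2,1) -> (1,1) -> (1,2) -> (1,3) -> (1,4)

The budget equals the shortest possible length, so every move has to be on a shortest route through the required cells.
Route from (3,3): up to (2,3), 2× left (reaching (2,1)), up to (1,1), 3× right (reaching (1,4)) — 7 moves in all.
Check: all required cells visited; 7 ≤ 7 moves.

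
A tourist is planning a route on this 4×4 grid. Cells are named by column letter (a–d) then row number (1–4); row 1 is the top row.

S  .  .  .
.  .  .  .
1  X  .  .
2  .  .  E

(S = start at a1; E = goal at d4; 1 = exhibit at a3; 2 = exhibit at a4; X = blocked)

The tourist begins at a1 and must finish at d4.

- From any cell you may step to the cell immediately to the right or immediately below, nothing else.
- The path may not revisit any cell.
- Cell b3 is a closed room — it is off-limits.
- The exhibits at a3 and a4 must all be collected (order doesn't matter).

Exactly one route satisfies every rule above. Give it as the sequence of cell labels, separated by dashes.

a1 - a2 - a3 - a4 - b4 - c4 - d4

Moves only go right or down, so the column and row indices never decrease.
Route from a1: 3× down (reaching a4), 3× right (reaching d4) — 6 moves in all.
Check: all required cells visited.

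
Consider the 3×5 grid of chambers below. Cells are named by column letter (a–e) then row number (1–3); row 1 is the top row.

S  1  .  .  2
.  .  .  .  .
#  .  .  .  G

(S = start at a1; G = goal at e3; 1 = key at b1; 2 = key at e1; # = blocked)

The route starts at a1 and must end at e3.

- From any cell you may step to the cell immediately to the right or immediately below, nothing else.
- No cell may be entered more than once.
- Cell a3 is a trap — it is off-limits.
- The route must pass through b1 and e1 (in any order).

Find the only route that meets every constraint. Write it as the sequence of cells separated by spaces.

Moves only go right or down, so the column and row indices never decrease.
Route from a1: right 4 to e1, down 2 to e3 — 6 moves in all.
Check: all required cells visited.

a1 b1 c1 d1 e1 e2 e3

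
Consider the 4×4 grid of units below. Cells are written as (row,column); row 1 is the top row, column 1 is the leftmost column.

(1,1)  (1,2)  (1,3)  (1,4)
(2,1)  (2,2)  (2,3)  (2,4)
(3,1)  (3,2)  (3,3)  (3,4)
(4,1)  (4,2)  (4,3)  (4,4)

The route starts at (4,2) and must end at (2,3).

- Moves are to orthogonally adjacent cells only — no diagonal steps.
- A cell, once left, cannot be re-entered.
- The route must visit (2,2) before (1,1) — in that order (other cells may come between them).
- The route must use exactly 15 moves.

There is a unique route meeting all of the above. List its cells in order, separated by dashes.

(4,2) - (4,1) - (3,1) - (3,2) - (2,2) - (2,1) - (1,1) - (1,2) - (1,3) - (1,4) - (2,4) - (3,4) - (4,4) - (4,3) - (3,3) - (2,3)

The waypoints must appear in the order (2,2), (1,1), with no cell reused.
Route from (4,2): left 1 to (4,1), up 1 to (3,1), right 1 to (3,2), up 1 to (2,2), left 1 to (2,1), up 1 to (1,1), right 3 to (1,4), down 3 to (4,4), left 1 to (4,3), up 2 to (2,3) — 15 moves in all.
Check: order respected ((2,2) at step 4, (1,1) at step 6); 15 moves as required.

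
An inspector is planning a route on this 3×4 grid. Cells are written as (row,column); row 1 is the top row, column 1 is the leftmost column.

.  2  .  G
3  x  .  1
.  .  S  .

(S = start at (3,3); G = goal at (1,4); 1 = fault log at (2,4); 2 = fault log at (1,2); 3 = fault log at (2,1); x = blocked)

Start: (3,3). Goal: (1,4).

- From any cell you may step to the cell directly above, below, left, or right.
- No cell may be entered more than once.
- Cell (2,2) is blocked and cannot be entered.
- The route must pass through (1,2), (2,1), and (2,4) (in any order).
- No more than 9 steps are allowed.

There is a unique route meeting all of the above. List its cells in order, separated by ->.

(3,3) -> (3,2) -> (3,1) -> (2,1) -> (1,1) -> (1,2) -> (1,3) -> (2,3) -> (2,4) -> (1,4)

The budget equals the shortest possible length, so every move has to be on a shortest route through the required cells.
Route from (3,3): 2× left (reaching (3,1)), 2× up (reaching (1,1)), 2× right (reaching (1,3)), down to (2,3), right to (2,4), up to (1,4) — 9 moves in all.
Check: all required cells visited; 9 ≤ 9 moves.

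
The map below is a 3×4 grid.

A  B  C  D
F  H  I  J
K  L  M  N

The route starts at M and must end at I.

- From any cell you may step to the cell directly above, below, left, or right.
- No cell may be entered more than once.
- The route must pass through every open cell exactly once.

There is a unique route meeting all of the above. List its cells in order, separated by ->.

M -> N -> J -> D -> C -> B -> A -> F -> K -> L -> H -> I

Need to visit all 12 open cells exactly once, starting at M and ending at I.
Cell N has only two open neighbours (J and M), so the path must pass straight through it: one of those is the cell it's entered from and the other is where it exits.
Route from M: right to N, 2× up (reaching D), 3× left (reaching A), 2× down (reaching K), right to L, up to H, right to I — 11 moves in all.
Check: all 12 open cells covered.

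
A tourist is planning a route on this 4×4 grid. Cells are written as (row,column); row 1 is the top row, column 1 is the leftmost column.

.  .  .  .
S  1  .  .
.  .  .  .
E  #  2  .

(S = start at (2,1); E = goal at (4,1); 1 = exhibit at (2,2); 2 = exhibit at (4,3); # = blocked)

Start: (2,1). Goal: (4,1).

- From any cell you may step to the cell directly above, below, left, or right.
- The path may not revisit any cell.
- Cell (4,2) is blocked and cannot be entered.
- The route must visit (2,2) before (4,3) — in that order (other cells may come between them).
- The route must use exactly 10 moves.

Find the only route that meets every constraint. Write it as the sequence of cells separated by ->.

The waypoints must appear in the order (2,2), (4,3), with no cell reused.
Route from (2,1): 3× right (reaching (2,4)), 2× down (reaching (4,4)), left to (4,3), up to (3,3), 2× left (reaching (3,1)), down to (4,1) — 10 moves in all.
Check: order respected (1 at step 1, 2 at step 6); 10 moves as required.

(2,1) -> (2,2) -> (2,3) -> (2,4) -> (3,4) -> (4,4) -> (4,3) -> (3,3) -> (3,2) -> (3,1) -> (4,1)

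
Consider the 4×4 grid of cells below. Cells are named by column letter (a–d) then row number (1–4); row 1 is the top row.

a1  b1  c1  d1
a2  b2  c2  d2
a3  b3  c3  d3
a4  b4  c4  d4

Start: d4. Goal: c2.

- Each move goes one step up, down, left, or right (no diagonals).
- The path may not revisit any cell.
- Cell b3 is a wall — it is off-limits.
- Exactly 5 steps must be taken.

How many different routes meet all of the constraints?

Need simple routes of exactly 5 moves from d4 to c2 (Manhattan distance 3, so 1 moves are spent on a detour and 1 undoing it).
Enumerating: d4 d3 d2 d1 c1 c2 | d4 c4 c3 d3 d2 c2.
That gives 2 routes.

2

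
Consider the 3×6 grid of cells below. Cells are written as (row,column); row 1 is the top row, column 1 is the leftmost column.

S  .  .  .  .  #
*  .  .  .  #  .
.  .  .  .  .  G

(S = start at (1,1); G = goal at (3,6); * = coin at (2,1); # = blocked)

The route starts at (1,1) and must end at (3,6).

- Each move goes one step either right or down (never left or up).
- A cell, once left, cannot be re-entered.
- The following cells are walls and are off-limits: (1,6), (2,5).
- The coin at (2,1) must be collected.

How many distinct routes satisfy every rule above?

A right/down-only route from (1,1) to (3,6) makes exactly 2 down-moves and 5 right-moves in some order.
With no other constraints that would be C(7,2) = 21 routes.
Split at (2,1) and multiply the segment counts (each segment already excludes blocked cells): (1,1)→(2,1): 1; (2,1)→(3,6): 4; product = 4.
That gives 4 routes.

4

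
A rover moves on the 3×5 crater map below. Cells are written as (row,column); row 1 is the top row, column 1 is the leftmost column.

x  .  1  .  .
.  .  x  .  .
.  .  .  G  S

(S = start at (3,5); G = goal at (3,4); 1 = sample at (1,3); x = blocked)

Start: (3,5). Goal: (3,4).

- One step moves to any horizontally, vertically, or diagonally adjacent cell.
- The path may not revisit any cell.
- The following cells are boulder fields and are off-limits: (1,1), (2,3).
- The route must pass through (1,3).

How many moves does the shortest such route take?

5

Any route passes through (1,3) somewhere between (3,5) and (3,4). Summing Chebyshev distances along the two legs ((3,5) → (1,3) → (3,4)) gives a lower bound of 2 + 2 = 4 moves.
The shortest route satisfying every rule uses 5 moves: (3,5) → (2,4) → (1,3) → (1,4) → (2,5) → (3,4).
The no-revisit rule (legs can't share cells) pushes the minimum above the 4-move bound; an exhaustive check rules out every length from 4 to 4, leaving 5 as the minimum.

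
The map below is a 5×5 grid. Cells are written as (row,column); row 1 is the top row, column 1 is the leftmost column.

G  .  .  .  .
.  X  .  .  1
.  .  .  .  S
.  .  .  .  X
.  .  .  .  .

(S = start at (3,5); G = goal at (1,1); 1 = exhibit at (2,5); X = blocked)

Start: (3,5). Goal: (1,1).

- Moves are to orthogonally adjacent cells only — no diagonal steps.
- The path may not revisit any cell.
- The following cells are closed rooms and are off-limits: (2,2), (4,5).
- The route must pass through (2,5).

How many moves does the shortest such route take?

Any route passes through (2,5) somewhere between (3,5) and (1,1). Summing Manhattan distances along the two legs ((3,5) → (2,5) → (1,1)) gives a lower bound of 1 + 5 = 6 moves.
A route of 6 moves achieves this: (3,5) → (2,5) → (1,5) → (1,4) → (1,3) → (1,2) → (1,1).
Since 6 matches the lower bound, it is optimal.

6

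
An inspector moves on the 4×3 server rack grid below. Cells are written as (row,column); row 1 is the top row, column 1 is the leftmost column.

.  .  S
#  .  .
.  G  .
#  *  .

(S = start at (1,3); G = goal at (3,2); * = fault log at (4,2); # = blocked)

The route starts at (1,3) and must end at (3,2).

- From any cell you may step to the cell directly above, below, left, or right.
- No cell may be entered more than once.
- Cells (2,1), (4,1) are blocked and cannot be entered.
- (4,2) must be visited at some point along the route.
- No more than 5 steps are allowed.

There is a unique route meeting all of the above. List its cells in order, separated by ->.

(1,3) -> (2,3) -> (3,3) -> (4,3) -> (4,2) -> (3,2)

The budget equals the shortest possible length, so every move has to be on a shortest route through the required cells.
Route from (1,3): 3× down (reaching (4,3)), left to (4,2), up to (3,2) — 5 moves in all.
Check: all required cells visited; 5 ≤ 5 moves.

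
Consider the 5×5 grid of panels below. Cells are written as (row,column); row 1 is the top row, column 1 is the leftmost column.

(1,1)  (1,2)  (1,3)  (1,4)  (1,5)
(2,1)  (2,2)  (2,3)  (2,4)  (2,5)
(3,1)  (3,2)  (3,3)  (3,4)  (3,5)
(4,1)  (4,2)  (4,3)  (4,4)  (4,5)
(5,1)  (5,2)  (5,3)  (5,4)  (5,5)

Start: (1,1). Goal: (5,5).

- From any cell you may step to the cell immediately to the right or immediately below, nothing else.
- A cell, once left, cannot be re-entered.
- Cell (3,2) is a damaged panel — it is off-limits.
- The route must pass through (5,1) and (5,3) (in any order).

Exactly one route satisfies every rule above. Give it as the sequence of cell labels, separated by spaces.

Moves only go right or down, so the column and row indices never decrease.
Route from (1,1): 4× down (reaching (5,1)), 4× right (reaching (5,5)) — 8 moves in all.
Check: all required cells visited.

(1,1) (2,1) (3,1) (4,1) (5,1) (5,2) (5,3) (5,4) (5,5)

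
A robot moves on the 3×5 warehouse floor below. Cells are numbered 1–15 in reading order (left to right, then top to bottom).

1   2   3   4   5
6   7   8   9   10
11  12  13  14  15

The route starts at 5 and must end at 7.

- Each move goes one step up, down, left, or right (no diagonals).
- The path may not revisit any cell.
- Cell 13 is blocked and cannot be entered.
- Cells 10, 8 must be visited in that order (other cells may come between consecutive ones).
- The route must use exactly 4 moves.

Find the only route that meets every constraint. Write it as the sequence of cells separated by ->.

5 -> 10 -> 9 -> 8 -> 7

The waypoints must appear in the order 10, 8, with no cell reused.
Route from 5: down 1 to 10, left 3 to 7 — 4 moves in all.
Check: order respected (10 at step 1, 8 at step 3); 4 moves as required.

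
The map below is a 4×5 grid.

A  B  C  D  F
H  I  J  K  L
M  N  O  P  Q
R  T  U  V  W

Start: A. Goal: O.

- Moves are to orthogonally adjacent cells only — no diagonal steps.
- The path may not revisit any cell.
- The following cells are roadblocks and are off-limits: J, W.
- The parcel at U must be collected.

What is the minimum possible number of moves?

6

Any route passes through U somewhere between A and O. Summing Manhattan distances along the two legs (A → U → O) gives a lower bound of 5 + 1 = 6 moves.
A route of 6 moves achieves this: A → H → M → R → T → U → O.
Since 6 matches the lower bound, it is optimal.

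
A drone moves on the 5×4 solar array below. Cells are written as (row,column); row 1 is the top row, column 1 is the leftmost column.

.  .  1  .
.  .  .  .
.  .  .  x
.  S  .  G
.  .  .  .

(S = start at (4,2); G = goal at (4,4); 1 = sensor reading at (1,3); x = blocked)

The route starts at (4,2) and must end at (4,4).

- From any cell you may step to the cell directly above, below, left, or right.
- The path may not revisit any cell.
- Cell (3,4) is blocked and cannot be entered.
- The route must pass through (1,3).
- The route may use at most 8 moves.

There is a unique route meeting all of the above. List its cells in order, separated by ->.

The 8-move cap with required stops at (1,3) leaves no slack for detours.
Route from (4,2): 3× up (reaching (1,2)), right to (1,3), 3× down (reaching (4,3)), right to (4,4) — 8 moves in all.
Check: all required cells visited; 8 ≤ 8 moves.

(4,2) -> (3,2) -> (2,2) -> (1,2) -> (1,3) -> (2,3) -> (3,3) -> (4,3) -> (4,4)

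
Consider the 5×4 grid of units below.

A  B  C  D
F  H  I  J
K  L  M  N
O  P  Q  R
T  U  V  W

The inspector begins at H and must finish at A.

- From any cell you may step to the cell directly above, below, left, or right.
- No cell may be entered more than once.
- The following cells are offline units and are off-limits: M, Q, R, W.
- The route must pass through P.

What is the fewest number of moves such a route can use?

6

Any route passes through P somewhere between H and A. Summing Manhattan distances along the two legs (H → P → A) gives a lower bound of 2 + 4 = 6 moves.
A route of 6 moves achieves this: H → L → P → O → K → F → A.
Since 6 matches the lower bound, it is optimal.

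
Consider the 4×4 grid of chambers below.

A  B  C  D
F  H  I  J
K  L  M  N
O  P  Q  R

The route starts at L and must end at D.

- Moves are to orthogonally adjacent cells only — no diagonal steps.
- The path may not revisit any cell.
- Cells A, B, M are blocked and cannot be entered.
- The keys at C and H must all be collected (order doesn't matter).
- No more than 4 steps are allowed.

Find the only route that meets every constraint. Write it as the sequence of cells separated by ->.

Any route must reach C and H and still end at D within 4 moves, so the order of the required stops is forced.
Route from L: up to H, right to I, up to C, right to D — 4 moves in all.
Check: all required cells visited; 4 ≤ 4 moves.

L -> H -> I -> C -> D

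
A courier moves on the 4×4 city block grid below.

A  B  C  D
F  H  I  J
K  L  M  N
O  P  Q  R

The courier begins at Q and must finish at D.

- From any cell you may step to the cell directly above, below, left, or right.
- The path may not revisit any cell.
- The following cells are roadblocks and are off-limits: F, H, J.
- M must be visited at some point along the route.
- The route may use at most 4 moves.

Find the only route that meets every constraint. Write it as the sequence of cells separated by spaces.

Q M I C D

Any route must reach M and still end at D within 4 moves, so the order of the required stops is forced.
Route from Q: up 3 to C, right 1 to D — 4 moves in all.
Check: all required cells visited; 4 ≤ 4 moves.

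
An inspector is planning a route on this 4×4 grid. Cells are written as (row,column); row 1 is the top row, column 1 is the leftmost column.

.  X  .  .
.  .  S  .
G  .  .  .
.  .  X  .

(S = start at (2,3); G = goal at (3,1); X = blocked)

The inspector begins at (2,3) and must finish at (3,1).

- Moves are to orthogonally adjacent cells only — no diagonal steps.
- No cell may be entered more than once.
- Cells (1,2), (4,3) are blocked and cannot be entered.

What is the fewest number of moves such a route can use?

3

The Manhattan distance from (2,3) to (3,1) is |2−3| + |3−1| = 3, so at least 3 moves are needed.
A route of 3 moves achieves this: (2,3) → (3,3) → (3,2) → (3,1).
Since 3 matches the lower bound, it is optimal.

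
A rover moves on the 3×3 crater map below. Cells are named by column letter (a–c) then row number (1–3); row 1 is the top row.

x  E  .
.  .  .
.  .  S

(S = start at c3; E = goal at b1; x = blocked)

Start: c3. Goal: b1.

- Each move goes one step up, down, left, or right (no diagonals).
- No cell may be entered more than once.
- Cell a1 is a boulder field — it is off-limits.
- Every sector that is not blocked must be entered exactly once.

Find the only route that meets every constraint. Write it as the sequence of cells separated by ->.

Need to visit all 8 open cells exactly once, starting at c3 and ending at b1.
Cell a2 has only two open neighbours (a3 and b2), so the path must pass straight through it: one of those is the cell it's entered from and the other is where it exits.
Route from c3: left 2 to a3, up 1 to a2, right 2 to c2, up 1 to c1, left 1 to b1 — 7 moves in all.
Check: all 8 open cells covered.

c3 -> b3 -> a3 -> a2 -> b2 -> c2 -> c1 -> b1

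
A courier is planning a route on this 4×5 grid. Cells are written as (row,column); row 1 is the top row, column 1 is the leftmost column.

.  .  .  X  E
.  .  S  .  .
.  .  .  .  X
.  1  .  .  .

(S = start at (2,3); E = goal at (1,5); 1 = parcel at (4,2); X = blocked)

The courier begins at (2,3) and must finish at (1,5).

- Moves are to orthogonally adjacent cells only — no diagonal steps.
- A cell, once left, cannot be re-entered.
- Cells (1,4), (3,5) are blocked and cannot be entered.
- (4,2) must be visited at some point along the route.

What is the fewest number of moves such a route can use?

9

Any route passes through (4,2) somewhere between (2,3) and (1,5). Summing Manhattan distances along the two legs ((2,3) → (4,2) → (1,5)) gives a lower bound of 3 + 6 = 9 moves.
A route of 9 moves achieves this: (2,3) → (3,3) → (3,2) → (4,2) → (4,3) → (4,4) → (3,4) → (2,4) → (2,5) → (1,5).
Since 9 matches the lower bound, it is optimal.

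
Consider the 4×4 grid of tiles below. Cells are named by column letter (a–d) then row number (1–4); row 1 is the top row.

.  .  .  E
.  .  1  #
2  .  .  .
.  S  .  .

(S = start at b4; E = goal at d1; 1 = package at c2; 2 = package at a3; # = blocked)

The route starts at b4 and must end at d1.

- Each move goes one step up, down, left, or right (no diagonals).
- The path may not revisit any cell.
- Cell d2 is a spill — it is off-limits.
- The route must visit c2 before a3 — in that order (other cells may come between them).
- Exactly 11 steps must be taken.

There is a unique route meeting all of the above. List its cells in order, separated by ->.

b4 -> c4 -> c3 -> c2 -> b2 -> b3 -> a3 -> a2 -> a1 -> b1 -> c1 -> d1

The waypoints must appear in the order c2, a3, with no cell reused.
Route from b4: right 1 to c4, up 2 to c2, left 1 to b2, down 1 to b3, left 1 to a3, up 2 to a1, right 3 to d1 — 11 moves in all.
Check: order respected (1 at step 3, 2 at step 6); 11 moves as required.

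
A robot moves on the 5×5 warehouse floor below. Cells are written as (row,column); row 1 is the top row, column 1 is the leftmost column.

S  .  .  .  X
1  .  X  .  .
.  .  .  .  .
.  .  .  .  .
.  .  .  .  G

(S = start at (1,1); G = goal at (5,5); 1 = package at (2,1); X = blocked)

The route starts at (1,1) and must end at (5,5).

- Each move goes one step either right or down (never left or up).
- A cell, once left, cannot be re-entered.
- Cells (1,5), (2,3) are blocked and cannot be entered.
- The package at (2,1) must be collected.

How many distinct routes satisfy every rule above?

A right/down-only route from (1,1) to (5,5) makes exactly 4 down-moves and 4 right-moves in some order.
With no other constraints that would be C(8,4) = 70 routes.
Split at (2,1) and multiply the segment counts (each segment already excludes blocked cells): (1,1)→(2,1): 1; (2,1)→(5,5): 25; product = 25.
That gives 25 routes.

25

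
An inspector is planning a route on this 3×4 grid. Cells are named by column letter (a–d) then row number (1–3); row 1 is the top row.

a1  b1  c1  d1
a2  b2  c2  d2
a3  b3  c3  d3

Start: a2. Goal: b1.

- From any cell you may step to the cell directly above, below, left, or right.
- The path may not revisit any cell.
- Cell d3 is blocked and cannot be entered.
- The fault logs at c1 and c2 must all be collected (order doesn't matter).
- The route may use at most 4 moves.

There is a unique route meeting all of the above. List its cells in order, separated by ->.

a2 -> b2 -> c2 -> c1 -> b1

The budget equals the shortest possible length, so every move has to be on a shortest route through the required cells.
Route from a2: right 2 to c2, up 1 to c1, left 1 to b1 — 4 moves in all.
Check: all required cells visited; 4 ≤ 4 moves.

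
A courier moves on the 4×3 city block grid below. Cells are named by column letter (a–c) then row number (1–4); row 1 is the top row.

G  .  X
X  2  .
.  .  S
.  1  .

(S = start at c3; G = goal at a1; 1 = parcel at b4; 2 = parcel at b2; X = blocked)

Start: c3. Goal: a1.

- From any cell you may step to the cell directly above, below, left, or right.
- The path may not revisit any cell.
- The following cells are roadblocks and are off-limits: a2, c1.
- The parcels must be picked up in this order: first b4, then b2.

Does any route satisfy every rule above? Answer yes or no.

yes

One route that works: c3 → c4 → b4 → b3 → b2 → b1 → a1.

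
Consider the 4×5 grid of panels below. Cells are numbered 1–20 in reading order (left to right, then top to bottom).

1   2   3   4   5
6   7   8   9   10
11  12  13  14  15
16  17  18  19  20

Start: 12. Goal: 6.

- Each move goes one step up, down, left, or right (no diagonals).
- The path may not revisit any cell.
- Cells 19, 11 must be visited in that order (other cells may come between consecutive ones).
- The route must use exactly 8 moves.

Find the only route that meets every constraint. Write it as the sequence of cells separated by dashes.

12 - 13 - 14 - 19 - 18 - 17 - 16 - 11 - 6

The waypoints must appear in the order 19, 11, with no cell reused.
Route from 12: 2× right (reaching 14), down to 19, 3× left (reaching 16), 2× up (reaching 6) — 8 moves in all.
Check: order respected (19 at step 3, 11 at step 7); 8 moves as required.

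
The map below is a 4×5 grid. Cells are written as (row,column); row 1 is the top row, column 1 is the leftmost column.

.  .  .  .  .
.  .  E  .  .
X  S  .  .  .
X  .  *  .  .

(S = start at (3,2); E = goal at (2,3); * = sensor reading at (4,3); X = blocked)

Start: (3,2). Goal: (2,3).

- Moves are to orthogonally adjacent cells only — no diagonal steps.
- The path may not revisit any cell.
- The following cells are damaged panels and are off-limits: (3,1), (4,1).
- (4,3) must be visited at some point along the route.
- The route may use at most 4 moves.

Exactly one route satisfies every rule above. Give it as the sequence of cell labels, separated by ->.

(3,2) -> (4,2) -> (4,3) -> (3,3) -> (2,3)

Any route must reach (4,3) and still end at (2,3) within 4 moves, so the order of the required stops is forced.
Route from (3,2): down to (4,2), right to (4,3), 2× up (reaching (2,3)) — 4 moves in all.
Check: all required cells visited; 4 ≤ 4 moves.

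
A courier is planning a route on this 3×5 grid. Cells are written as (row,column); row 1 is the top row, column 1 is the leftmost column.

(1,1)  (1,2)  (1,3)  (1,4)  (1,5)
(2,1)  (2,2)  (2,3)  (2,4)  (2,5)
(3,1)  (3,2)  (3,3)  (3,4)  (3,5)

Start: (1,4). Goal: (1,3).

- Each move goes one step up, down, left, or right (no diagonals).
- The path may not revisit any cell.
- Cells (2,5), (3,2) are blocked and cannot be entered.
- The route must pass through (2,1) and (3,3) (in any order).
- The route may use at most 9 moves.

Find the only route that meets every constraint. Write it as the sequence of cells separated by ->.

(1,4) -> (2,4) -> (3,4) -> (3,3) -> (2,3) -> (2,2) -> (2,1) -> (1,1) -> (1,2) -> (1,3)

The budget equals the shortest possible length, so every move has to be on a shortest route through the required cells.
Route from (1,4): 2× down (reaching (3,4)), left to (3,3), up to (2,3), 2× left (reaching (2,1)), up to (1,1), 2× right (reaching (1,3)) — 9 moves in all.
Check: all required cells visited; 9 ≤ 9 moves.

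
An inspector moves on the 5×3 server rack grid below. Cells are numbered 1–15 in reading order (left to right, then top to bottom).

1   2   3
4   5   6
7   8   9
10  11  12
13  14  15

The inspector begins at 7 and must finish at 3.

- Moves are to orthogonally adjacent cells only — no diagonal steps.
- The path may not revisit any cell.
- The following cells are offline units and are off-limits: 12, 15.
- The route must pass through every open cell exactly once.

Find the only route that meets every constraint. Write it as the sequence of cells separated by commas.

7, 10, 13, 14, 11, 8, 9, 6, 5, 4, 1, 2, 3

Need to visit all 13 open cells exactly once, starting at 7 and ending at 3.
Cell 14 has only two open neighbours (11 and 13), so the path must pass straight through it: one of those is the cell it's entered from and the other is where it exits.
Route from 7: 2× down (reaching 13), right to 14, 2× up (reaching 8), right to 9, up to 6, 2× left (reaching 4), up to 1, 2× right (reaching 3) — 12 moves in all.
Check: all 13 open cells covered.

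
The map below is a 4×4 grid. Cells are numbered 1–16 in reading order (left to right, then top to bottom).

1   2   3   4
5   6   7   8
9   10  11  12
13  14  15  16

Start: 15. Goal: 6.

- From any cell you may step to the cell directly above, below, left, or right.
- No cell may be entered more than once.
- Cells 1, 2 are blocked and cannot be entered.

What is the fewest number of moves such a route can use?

3

The Manhattan distance from 15 to 6 is |4−2| + |3−2| = 3, so at least 3 moves are needed.
A route of 3 moves achieves this: 15 → 11 → 7 → 6.
Since 3 matches the lower bound, it is optimal.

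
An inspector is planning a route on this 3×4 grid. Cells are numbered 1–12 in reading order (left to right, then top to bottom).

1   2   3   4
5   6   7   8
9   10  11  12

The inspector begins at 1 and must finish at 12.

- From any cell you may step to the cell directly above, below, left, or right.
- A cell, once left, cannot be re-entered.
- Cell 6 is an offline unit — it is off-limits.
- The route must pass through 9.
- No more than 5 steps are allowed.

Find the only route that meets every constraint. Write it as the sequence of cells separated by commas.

1, 5, 9, 10, 11, 12

Any route must reach 9 and still end at 12 within 5 moves, so the order of the required stops is forced.
Route from 1: 2× down (reaching 9), 3× right (reaching 12) — 5 moves in all.
Check: all required cells visited; 5 ≤ 5 moves.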